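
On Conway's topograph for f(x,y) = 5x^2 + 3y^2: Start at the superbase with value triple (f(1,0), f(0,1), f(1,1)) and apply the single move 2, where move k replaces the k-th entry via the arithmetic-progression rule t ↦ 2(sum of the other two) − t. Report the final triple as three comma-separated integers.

start (5,3,8) = (f(1,0),f(0,1),f(1,1))
replace slot 2: 2·(5+8) − 3 = 23 → (5,23,8)

5,23,8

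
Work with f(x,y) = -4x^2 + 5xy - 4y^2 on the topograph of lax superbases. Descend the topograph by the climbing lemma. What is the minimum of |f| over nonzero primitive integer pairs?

translate: b→3 (≡-5 mod 8), so (4,-5,4)→(4,3,3)
flip: (4,3,3)→(3,-3,4)
translate: b→3 (≡-3 mod 6), so (3,-3,4)→(3,3,4)
reduced (well bottom): (3,3,4) with a≤c, −a<b≤a
well minimum |f| = |-3| = 3 (negative-definite)

3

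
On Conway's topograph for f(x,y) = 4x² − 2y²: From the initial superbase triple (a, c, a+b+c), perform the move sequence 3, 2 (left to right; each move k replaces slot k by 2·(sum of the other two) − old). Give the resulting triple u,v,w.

start (4,-2,2) = (f(1,0),f(0,1),f(1,1))
replace slot 3: 2·(4+(-2)) − 2 = 2 → (4,-2,2)
replace slot 2: 2·(4+2) − (-2) = 14 → (4,14,2)

4,14,2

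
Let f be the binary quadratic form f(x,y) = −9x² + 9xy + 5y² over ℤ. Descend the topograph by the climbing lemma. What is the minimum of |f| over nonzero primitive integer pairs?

river: ρ → (5,11,-7)
river: ρ → (-7,3,9)
river: ρ → (9,15,-1)
river: ρ → (-1,15,9)
river: ρ → (9,3,-7)
river: ρ → (-7,11,5)
river: ρ → (5,9,-9)
river: ρ → (-9,9,5)
closes: descent 0, river 8
min |a| on river = 1

1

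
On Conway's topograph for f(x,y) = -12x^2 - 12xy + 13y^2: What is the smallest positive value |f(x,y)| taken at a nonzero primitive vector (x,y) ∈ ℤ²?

descent: ρ → (13,12,-12)  [lands on river]
river: ρ → (-12,12,13)
river: ρ → (13,14,-11)
river: ρ → (-11,8,16)
river: ρ → (16,24,-3)
river: ρ → (-3,24,16)
river: ρ → (16,8,-11)
river: ρ → (-11,14,13)
closes: descent 1, river 8
min |a| on river = 3

3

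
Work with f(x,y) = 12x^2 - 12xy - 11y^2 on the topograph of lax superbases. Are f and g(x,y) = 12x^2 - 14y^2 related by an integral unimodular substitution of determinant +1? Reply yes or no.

D₁ = 672, D₂ = 672
river cycle of f (length 6): (-11, 12, 12), (12, 12, -11), (-11, 10, 13), (13, 16, -8), (-8, 16, 13), (13, 10, -11)
river cycle of g (length 2): (12, 24, -2), (-2, 24, 12)
cycles differ ⇒ inequivalent

no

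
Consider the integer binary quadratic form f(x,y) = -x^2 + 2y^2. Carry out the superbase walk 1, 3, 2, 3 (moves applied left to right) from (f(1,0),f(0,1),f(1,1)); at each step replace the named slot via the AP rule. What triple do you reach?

start (-1,2,1) = (f(1,0),f(0,1),f(1,1))
replace slot 1: 2·(2+1) − (-1) = 7 → (7,2,1)
replace slot 3: 2·(7+2) − 1 = 17 → (7,2,17)
replace slot 2: 2·(7+17) − 2 = 46 → (7,46,17)
replace slot 3: 2·(7+46) − 17 = 89 → (7,46,89)

7,46,89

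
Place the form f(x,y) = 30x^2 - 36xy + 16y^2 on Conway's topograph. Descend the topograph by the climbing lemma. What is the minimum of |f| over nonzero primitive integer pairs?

translate: b→24 (≡-36 mod 60), so (30,-36,16)→(30,24,10)
flip: (30,24,10)→(10,-24,30)
translate: b→-4 (≡-24 mod 20), so (10,-24,30)→(10,-4,16)
reduced (well bottom): (10,-4,16) with a≤c, −a<b≤a
well minimum = a = 10

10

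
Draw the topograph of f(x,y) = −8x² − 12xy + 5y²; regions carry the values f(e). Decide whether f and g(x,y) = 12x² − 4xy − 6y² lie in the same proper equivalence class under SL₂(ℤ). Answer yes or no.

D₁ = 304, D₂ = 304
river cycle of f (length 12): (5, 12, -8), (-8, 4, 9), (9, 14, -3), (-3, 16, 4), (4, 16, -3), (-3, 14, 9), (9, 4, -8), (-8, 12, 5), (5, 8, -12), (-12, 16, 1), … (2 more)
river cycle of g (length 6): (-6, 16, 2), (2, 16, -6), (-6, 8, 10), (10, 12, -4), (-4, 12, 10), (10, 8, -6)
cycles differ ⇒ inequivalent

no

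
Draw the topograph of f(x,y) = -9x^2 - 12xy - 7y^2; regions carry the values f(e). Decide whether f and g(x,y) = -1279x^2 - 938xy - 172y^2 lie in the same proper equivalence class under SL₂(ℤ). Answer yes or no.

D₁ = -108, D₂ = -108
f is negative-definite; reduce −f:
−f: translate: b→-6 (≡12 mod 18), so (9,12,7)→(9,-6,4)
−f: flip: (9,-6,4)→(4,6,9)
−f: translate: b→-2 (≡6 mod 8), so (4,6,9)→(4,-2,7)
−f: reduced (well bottom): (4,-2,7) with a≤c, −a<b≤a
flip sign back: reduced form of f is (-4,2,-7)
g is negative-definite; reduce −g:
−g: flip: (1279,938,172)→(172,-938,1279)
−g: translate: b→94 (≡-938 mod 344), so (172,-938,1279)→(172,94,13)
−g: flip: (172,94,13)→(13,-94,172)
−g: translate: b→10 (≡-94 mod 26), so (13,-94,172)→(13,10,4)
−g: flip: (13,10,4)→(4,-10,13)
−g: translate: b→-2 (≡-10 mod 8), so (4,-10,13)→(4,-2,7)
−g: reduced (well bottom): (4,-2,7) with a≤c, −a<b≤a
flip sign back: reduced form of g is (-4,2,-7)
reduced forms (-4, 2, -7) vs (-4, 2, -7) ⇒ equivalent

yes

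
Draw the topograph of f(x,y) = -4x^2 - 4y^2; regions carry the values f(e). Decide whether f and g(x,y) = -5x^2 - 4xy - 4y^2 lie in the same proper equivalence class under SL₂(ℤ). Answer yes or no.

D₁ = -64, D₂ = -64
f is negative-definite; reduce −f:
−f: reduced (well bottom): (4,0,4) with a≤c, −a<b≤a
flip sign back: reduced form of f is (-4,0,-4)
g is negative-definite; reduce −g:
−g: flip: (5,4,4)→(4,-4,5)
−g: translate: b→4 (≡-4 mod 8), so (4,-4,5)→(4,4,5)
−g: reduced (well bottom): (4,4,5) with a≤c, −a<b≤a
flip sign back: reduced form of g is (-4,-4,-5)
reduced forms (-4, 0, -4) vs (-4, -4, -5) ⇒ inequivalent

no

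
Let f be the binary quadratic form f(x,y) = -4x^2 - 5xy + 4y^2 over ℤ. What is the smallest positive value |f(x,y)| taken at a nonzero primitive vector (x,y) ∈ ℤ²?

descent: ρ → (4,5,-4)  [lands on river]
river: ρ → (-4,3,5)
river: ρ → (5,7,-2)
river: ρ → (-2,9,1)
river: ρ → (1,9,-2)
river: ρ → (-2,7,5)
river: ρ → (5,3,-4)
river: ρ → (-4,5,4)
river: ρ → (4,3,-5)
river: ρ → (-5,7,2)
river: ρ → (2,9,-1)
river: ρ → (-1,9,2)
river: ρ → (2,7,-5)
river: ρ → (-5,3,4)
closes: descent 1, river 14
min |a| on river = 1

1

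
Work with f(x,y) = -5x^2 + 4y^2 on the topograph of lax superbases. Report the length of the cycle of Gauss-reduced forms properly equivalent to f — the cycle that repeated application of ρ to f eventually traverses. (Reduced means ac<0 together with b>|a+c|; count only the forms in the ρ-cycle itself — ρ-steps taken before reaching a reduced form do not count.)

D = 80, ⌊√D⌋ = 8
descent: ρ → (4,8,-1)  [lands on river]
river: ρ → (-1,8,4)
ρ-cycle length = 2 (tail of 1 descent step not counted)

2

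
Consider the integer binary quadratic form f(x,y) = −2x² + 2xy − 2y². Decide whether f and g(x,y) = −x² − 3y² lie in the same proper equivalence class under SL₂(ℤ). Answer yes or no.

D₁ = -12, D₂ = -12
f is negative-definite; reduce −f:
−f: translate: b→2 (≡-2 mod 4), so (2,-2,2)→(2,2,2)
−f: reduced (well bottom): (2,2,2) with a≤c, −a<b≤a
flip sign back: reduced form of f is (-2,-2,-2)
g is negative-definite; reduce −g:
−g: reduced (well bottom): (1,0,3) with a≤c, −a<b≤a
flip sign back: reduced form of g is (-1,0,-3)
reduced forms (-2, -2, -2) vs (-1, 0, -3) ⇒ inequivalent

no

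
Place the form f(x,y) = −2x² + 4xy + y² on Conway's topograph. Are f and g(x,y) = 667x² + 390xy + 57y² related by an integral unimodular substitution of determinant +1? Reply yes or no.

D₁ = 24, D₂ = 24
river cycle of f (length 2): (1, 4, -2), (-2, 4, 1)
river cycle of g (length 2): (1, 4, -2), (-2, 4, 1)
cycles coincide ⇒ equivalent

yes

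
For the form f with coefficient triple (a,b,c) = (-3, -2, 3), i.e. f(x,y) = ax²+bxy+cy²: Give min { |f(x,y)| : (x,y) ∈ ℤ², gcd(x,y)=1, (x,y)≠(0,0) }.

descent: ρ → (3,2,-3)  [lands on river]
river: ρ → (-3,4,2)
river: ρ → (2,4,-3)
river: ρ → (-3,2,3)
river: ρ → (3,4,-2)
river: ρ → (-2,4,3)
closes: descent 1, river 6
min |a| on river = 2

2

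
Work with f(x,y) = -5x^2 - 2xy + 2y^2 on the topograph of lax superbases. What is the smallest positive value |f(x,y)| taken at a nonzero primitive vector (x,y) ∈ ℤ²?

descent: ρ → (2,6,-1)  [lands on river]
river: ρ → (-1,6,2)
closes: descent 1, river 2
min |a| on river = 1

1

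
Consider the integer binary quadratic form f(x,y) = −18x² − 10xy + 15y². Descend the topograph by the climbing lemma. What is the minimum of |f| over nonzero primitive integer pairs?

descent: ρ → (15,10,-18)  [lands on river]
river: ρ → (-18,26,7)
river: ρ → (7,30,-10)
river: ρ → (-10,30,7)
river: ρ → (7,26,-18)
river: ρ → (-18,10,15)
river: ρ → (15,20,-13)
river: ρ → (-13,32,3)
river: ρ → (3,34,-2)
river: ρ → (-2,34,3)
river: ρ → (3,32,-13)
river: ρ → (-13,20,15)
closes: descent 1, river 12
min |a| on river = 2

2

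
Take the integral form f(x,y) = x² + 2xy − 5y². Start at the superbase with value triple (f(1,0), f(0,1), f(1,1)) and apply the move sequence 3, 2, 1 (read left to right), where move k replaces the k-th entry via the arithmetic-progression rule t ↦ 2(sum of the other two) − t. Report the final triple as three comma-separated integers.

start (1,-5,-2) = (f(1,0),f(0,1),f(1,1))
replace slot 3: 2·(1+(-5)) − (-2) = -6 → (1,-5,-6)
replace slot 2: 2·(1+(-6)) − (-5) = -5 → (1,-5,-6)
replace slot 1: 2·((-5)+(-6)) − 1 = -23 → (-23,-5,-6)

-23,-5,-6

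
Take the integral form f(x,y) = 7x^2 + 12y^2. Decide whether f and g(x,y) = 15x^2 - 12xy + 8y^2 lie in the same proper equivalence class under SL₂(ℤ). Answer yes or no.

D₁ = -336, D₂ = -336
f: reduced (well bottom): (7,0,12) with a≤c, −a<b≤a
g: flip: (15,-12,8)→(8,12,15)
g: translate: b→-4 (≡12 mod 16), so (8,12,15)→(8,-4,11)
g: reduced (well bottom): (8,-4,11) with a≤c, −a<b≤a
reduced forms (7, 0, 12) vs (8, -4, 11) ⇒ inequivalent

no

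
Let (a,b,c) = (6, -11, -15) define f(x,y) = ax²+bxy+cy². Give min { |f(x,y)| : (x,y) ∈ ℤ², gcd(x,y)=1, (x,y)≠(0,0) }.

descent: ρ → (-15,11,6)  [lands on river]
river: ρ → (6,13,-13)
river: ρ → (-13,13,6)
river: ρ → (6,11,-15)
river: ρ → (-15,19,2)
river: ρ → (2,21,-5)
river: ρ → (-5,19,6)
river: ρ → (6,17,-8)
river: ρ → (-8,15,8)
river: ρ → (8,17,-6)
river: ρ → (-6,19,5)
river: ρ → (5,21,-2)
river: ρ → (-2,19,15)
river: ρ → (15,11,-6)
river: ρ → (-6,13,13)
river: ρ → (13,13,-6)
river: ρ → (-6,11,15)
river: ρ → (15,19,-2)
river: ρ → (-2,21,5)
river: ρ → (5,19,-6)
river: ρ → (-6,17,8)
river: ρ → (8,15,-8)
river: ρ → (-8,17,6)
river: ρ → (6,19,-5)
river: ρ → (-5,21,2)
river: ρ → (2,19,-15)
closes: descent 1, river 26
min |a| on river = 2

2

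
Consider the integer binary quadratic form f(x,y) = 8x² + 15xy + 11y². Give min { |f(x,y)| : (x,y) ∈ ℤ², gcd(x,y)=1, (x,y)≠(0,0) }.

translate: b→-1 (≡15 mod 16), so (8,15,11)→(8,-1,4)
flip: (8,-1,4)→(4,1,8)
reduced (well bottom): (4,1,8) with a≤c, −a<b≤a
well minimum = a = 4

4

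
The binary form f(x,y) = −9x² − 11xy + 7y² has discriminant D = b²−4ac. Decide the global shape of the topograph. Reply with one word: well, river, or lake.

D = b²−4ac = (-11)² − 4·(-9)·7 = 373
D > 0 non-square ⇒ indefinite ⇒ periodic river

river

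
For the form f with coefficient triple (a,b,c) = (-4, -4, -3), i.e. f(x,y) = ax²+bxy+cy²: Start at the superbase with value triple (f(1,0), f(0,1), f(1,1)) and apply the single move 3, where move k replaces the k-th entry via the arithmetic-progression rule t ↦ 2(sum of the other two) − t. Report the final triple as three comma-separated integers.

start (-4,-3,-11) = (f(1,0),f(0,1),f(1,1))
replace slot 3: 2·((-4)+(-3)) − (-11) = -3 → (-4,-3,-3)

-4,-3,-3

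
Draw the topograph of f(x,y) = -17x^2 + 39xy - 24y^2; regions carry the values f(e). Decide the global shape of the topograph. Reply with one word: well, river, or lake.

D = b²−4ac = 39² − 4·(-17)·(-24) = -111
D < 0 ⇒ definite ⇒ every region one sign ⇒ single well

well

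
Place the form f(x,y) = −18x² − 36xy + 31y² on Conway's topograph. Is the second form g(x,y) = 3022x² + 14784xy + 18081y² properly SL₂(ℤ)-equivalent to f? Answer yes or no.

D₁ = 3528, D₂ = 3528
river cycle of f (length 12): (31, 36, -18), (-18, 36, 31), (31, 26, -23), (-23, 20, 34), (34, 48, -9), (-9, 42, 49), (49, 56, -2), (-2, 56, 49), (49, 42, -9), (-9, 48, 34), … (2 more)
river cycle of g (length 12): (34, 20, -23), (-23, 26, 31), (31, 36, -18), (-18, 36, 31), (31, 26, -23), (-23, 20, 34), (34, 48, -9), (-9, 42, 49), (49, 56, -2), (-2, 56, 49), … (2 more)
cycles coincide ⇒ equivalent

yes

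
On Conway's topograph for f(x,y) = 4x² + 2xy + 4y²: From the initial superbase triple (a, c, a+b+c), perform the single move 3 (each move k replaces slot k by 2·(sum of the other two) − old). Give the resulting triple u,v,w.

start (4,4,10) = (f(1,0),f(0,1),f(1,1))
replace slot 3: 2·(4+4) − 10 = 6 → (4,4,6)

4,4,6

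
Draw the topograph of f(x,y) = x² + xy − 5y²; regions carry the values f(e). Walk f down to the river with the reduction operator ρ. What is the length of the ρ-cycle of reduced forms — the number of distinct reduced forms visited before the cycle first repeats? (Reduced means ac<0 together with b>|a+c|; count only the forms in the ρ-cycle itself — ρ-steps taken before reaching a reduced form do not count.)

D = 21, ⌊√D⌋ = 4
descent: ρ → (-5,-1,1)
descent: ρ → (1,3,-3)  [lands on river]
river: ρ → (-3,3,1)
ρ-cycle length = 2 (tail of 2 descent steps not counted)

2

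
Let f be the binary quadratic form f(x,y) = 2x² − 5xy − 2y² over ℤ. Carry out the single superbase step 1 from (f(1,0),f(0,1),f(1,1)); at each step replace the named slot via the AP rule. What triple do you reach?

start (2,-2,-5) = (f(1,0),f(0,1),f(1,1))
replace slot 1: 2·((-2)+(-5)) − 2 = -16 → (-16,-2,-5)

-16,-2,-5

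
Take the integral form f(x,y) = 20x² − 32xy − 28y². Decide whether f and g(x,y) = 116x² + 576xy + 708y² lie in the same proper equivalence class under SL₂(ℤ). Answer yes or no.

D₁ = 3264, D₂ = 3264
river cycle of f (length 6): (-28, 32, 20), (20, 48, -12), (-12, 48, 20), (20, 32, -28), (-28, 24, 24), (24, 24, -28)
river cycle of g (length 6): (20, 48, -12), (-12, 48, 20), (20, 32, -28), (-28, 24, 24), (24, 24, -28), (-28, 32, 20)
cycles coincide ⇒ equivalent

yes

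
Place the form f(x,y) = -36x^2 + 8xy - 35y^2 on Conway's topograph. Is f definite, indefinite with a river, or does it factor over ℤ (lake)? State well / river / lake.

D = b²−4ac = 8² − 4·(-36)·(-35) = -4976
D < 0 ⇒ definite ⇒ every region one sign ⇒ single well

well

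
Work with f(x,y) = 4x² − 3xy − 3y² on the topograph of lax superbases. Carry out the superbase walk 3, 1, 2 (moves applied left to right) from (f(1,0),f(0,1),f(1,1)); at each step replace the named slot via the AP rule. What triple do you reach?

start (4,-3,-2) = (f(1,0),f(0,1),f(1,1))
replace slot 3: 2·(4+(-3)) − (-2) = 4 → (4,-3,4)
replace slot 1: 2·((-3)+4) − 4 = -2 → (-2,-3,4)
replace slot 2: 2·((-2)+4) − (-3) = 7 → (-2,7,4)

-2,7,4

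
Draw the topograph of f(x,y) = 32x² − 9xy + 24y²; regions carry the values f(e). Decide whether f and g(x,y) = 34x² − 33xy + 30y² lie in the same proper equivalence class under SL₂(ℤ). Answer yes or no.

D₁ = -2991, D₂ = -2991
f: flip: (32,-9,24)→(24,9,32)
f: reduced (well bottom): (24,9,32) with a≤c, −a<b≤a
g: flip: (34,-33,30)→(30,33,34)
g: translate: b→-27 (≡33 mod 60), so (30,33,34)→(30,-27,31)
g: reduced (well bottom): (30,-27,31) with a≤c, −a<b≤a
reduced forms (24, 9, 32) vs (30, -27, 31) ⇒ inequivalent

no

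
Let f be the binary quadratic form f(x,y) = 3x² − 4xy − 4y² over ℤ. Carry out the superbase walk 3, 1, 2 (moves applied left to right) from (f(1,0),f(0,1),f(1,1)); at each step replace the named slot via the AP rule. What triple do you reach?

start (3,-4,-5) = (f(1,0),f(0,1),f(1,1))
replace slot 3: 2·(3+(-4)) − (-5) = 3 → (3,-4,3)
replace slot 1: 2·((-4)+3) − 3 = -5 → (-5,-4,3)
replace slot 2: 2·((-5)+3) − (-4) = 0 → (-5,0,3)

-5,0,3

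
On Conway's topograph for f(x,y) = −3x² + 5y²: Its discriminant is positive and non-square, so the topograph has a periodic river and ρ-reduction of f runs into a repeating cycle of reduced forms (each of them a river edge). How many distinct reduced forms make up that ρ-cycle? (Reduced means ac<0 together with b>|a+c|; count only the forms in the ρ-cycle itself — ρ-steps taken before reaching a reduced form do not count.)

D = 60, ⌊√D⌋ = 7
descent: ρ → (5,0,-3)
descent: ρ → (-3,6,2)  [lands on river]
river: ρ → (2,6,-3)
ρ-cycle length = 2 (tail of 2 descent steps not counted)

2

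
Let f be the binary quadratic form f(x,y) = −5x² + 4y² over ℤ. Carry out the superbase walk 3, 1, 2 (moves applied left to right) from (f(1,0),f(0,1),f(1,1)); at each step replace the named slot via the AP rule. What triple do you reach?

start (-5,4,-1) = (f(1,0),f(0,1),f(1,1))
replace slot 3: 2·((-5)+4) − (-1) = -1 → (-5,4,-1)
replace slot 1: 2·(4+(-1)) − (-5) = 11 → (11,4,-1)
replace slot 2: 2·(11+(-1)) − 4 = 16 → (11,16,-1)

11,16,-1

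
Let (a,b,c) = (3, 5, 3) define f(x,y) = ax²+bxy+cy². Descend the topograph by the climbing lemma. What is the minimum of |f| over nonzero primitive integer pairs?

translate: b→-1 (≡5 mod 6), so (3,5,3)→(3,-1,1)
flip: (3,-1,1)→(1,1,3)
reduced (well bottom): (1,1,3) with a≤c, −a<b≤a
well minimum = a = 1

1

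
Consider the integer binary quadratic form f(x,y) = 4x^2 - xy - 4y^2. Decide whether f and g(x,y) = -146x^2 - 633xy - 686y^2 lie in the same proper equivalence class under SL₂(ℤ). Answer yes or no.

D₁ = 65, D₂ = 65
river cycle of f (length 6): (-4, 1, 4), (4, 7, -1), (-1, 7, 4), (4, 1, -4), (-4, 7, 1), (1, 7, -4)
river cycle of g (length 6): (-4, 1, 4), (4, 7, -1), (-1, 7, 4), (4, 1, -4), (-4, 7, 1), (1, 7, -4)
cycles coincide ⇒ equivalent

yes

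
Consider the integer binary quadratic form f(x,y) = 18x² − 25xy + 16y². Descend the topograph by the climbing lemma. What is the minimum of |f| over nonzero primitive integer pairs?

translate: b→11 (≡-25 mod 36), so (18,-25,16)→(18,11,9)
flip: (18,11,9)→(9,-11,18)
translate: b→7 (≡-11 mod 18), so (9,-11,18)→(9,7,16)
reduced (well bottom): (9,7,16) with a≤c, −a<b≤a
well minimum = a = 9

9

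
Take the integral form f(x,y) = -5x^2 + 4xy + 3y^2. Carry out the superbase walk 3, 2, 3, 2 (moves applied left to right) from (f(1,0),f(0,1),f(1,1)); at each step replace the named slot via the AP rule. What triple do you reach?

start (-5,3,2) = (f(1,0),f(0,1),f(1,1))
replace slot 3: 2·((-5)+3) − 2 = -6 → (-5,3,-6)
replace slot 2: 2·((-5)+(-6)) − 3 = -25 → (-5,-25,-6)
replace slot 3: 2·((-5)+(-25)) − (-6) = -54 → (-5,-25,-54)
replace slot 2: 2·((-5)+(-54)) − (-25) = -93 → (-5,-93,-54)

-5,-93,-54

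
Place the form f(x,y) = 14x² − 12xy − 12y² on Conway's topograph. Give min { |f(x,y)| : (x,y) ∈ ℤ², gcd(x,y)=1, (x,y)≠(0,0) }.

descent: ρ → (-12,12,14)  [lands on river]
river: ρ → (14,16,-10)
river: ρ → (-10,24,6)
river: ρ → (6,24,-10)
river: ρ → (-10,16,14)
river: ρ → (14,12,-12)
closes: descent 1, river 6
min |a| on river = 6

6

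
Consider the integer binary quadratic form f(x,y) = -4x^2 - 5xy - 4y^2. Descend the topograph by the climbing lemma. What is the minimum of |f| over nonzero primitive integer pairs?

translate: b→-3 (≡5 mod 8), so (4,5,4)→(4,-3,3)
flip: (4,-3,3)→(3,3,4)
reduced (well bottom): (3,3,4) with a≤c, −a<b≤a
well minimum |f| = |-3| = 3 (negative-definite)

3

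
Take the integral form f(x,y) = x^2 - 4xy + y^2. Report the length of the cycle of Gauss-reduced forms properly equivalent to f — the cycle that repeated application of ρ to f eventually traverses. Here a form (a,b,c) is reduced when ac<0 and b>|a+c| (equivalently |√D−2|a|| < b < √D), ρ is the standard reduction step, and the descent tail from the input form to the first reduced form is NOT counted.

D = 12, ⌊√D⌋ = 3
descent: ρ → (1,2,-2)  [lands on river]
river: ρ → (-2,2,1)
ρ-cycle length = 2 (tail of 1 descent step not counted)

2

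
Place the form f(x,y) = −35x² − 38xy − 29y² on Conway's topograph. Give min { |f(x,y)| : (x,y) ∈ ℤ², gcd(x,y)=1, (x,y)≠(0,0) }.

translate: b→-32 (≡38 mod 70), so (35,38,29)→(35,-32,26)
flip: (35,-32,26)→(26,32,35)
translate: b→-20 (≡32 mod 52), so (26,32,35)→(26,-20,29)
reduced (well bottom): (26,-20,29) with a≤c, −a<b≤a
well minimum |f| = |-26| = 26 (negative-definite)

26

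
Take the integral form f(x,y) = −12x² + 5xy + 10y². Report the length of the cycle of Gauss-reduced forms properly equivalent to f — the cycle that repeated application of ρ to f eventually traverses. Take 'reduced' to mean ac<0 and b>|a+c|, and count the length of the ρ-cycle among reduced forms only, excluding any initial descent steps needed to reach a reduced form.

D = 505, ⌊√D⌋ = 22
river: ρ → (10,15,-7)
river: ρ → (-7,13,12)
river: ρ → (12,11,-8)
river: ρ → (-8,21,2)
river: ρ → (2,19,-18)
river: ρ → (-18,17,3)
river: ρ → (3,19,-12)
river: ρ → (-12,5,10)
ρ-cycle length = 8 (tail of 0 descent steps not counted)

8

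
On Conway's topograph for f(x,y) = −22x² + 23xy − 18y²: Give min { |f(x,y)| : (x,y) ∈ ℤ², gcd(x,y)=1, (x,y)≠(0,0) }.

translate: b→21 (≡-23 mod 44), so (22,-23,18)→(22,21,17)
flip: (22,21,17)→(17,-21,22)
translate: b→13 (≡-21 mod 34), so (17,-21,22)→(17,13,18)
reduced (well bottom): (17,13,18) with a≤c, −a<b≤a
well minimum |f| = |-17| = 17 (negative-definite)

17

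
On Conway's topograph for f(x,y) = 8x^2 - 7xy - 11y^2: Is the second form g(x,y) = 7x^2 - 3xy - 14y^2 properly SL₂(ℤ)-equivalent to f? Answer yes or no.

D₁ = 401, D₂ = 401
river cycle of f (length 10): (-11, 7, 8), (8, 9, -10), (-10, 11, 7), (7, 17, -4), (-4, 15, 11), (11, 7, -8), (-8, 9, 10), (10, 11, -7), (-7, 17, 4), (4, 15, -11)
river cycle of g (length 10): (7, 11, -10), (-10, 9, 8), (8, 7, -11), (-11, 15, 4), (4, 17, -7), (-7, 11, 10), (10, 9, -8), (-8, 7, 11), (11, 15, -4), (-4, 17, 7)
cycles differ ⇒ inequivalent

no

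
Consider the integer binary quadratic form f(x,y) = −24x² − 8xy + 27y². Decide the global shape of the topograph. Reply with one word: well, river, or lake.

D = b²−4ac = (-8)² − 4·(-24)·27 = 2656
D > 0 non-square ⇒ indefinite ⇒ periodic river

river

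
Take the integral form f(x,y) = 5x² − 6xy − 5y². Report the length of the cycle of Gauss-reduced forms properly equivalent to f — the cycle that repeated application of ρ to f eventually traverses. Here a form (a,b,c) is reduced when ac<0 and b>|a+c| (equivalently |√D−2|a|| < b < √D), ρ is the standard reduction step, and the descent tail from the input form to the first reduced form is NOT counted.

D = 136, ⌊√D⌋ = 11
descent: ρ → (-5,6,5)  [lands on river]
river: ρ → (5,4,-6)
river: ρ → (-6,8,3)
river: ρ → (3,10,-3)
river: ρ → (-3,8,6)
river: ρ → (6,4,-5)
ρ-cycle length = 6 (tail of 1 descent step not counted)

6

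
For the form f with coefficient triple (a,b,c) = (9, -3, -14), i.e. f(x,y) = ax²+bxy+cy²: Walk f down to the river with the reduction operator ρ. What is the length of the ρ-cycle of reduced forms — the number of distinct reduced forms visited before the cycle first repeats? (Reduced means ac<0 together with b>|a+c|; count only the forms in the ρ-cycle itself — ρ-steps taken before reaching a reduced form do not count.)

D = 513, ⌊√D⌋ = 22
descent: ρ → (-14,3,9)
descent: ρ → (9,15,-8)  [lands on river]
river: ρ → (-8,17,7)
river: ρ → (7,11,-14)
river: ρ → (-14,17,4)
river: ρ → (4,15,-18)
river: ρ → (-18,21,1)
river: ρ → (1,21,-18)
river: ρ → (-18,15,4)
river: ρ → (4,17,-14)
river: ρ → (-14,11,7)
river: ρ → (7,17,-8)
river: ρ → (-8,15,9)
river: ρ → (9,21,-2)
river: ρ → (-2,19,19)
river: ρ → (19,19,-2)
river: ρ → (-2,21,9)
ρ-cycle length = 16 (tail of 2 descent steps not counted)

16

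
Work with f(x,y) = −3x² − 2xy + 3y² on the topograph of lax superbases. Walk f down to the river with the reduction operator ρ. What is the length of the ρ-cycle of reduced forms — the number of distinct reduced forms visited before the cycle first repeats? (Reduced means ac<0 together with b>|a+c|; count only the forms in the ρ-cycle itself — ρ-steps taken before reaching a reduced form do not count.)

D = 40, ⌊√D⌋ = 6
descent: ρ → (3,2,-3)  [lands on river]
river: ρ → (-3,4,2)
river: ρ → (2,4,-3)
river: ρ → (-3,2,3)
river: ρ → (3,4,-2)
river: ρ → (-2,4,3)
ρ-cycle length = 6 (tail of 1 descent step not counted)

6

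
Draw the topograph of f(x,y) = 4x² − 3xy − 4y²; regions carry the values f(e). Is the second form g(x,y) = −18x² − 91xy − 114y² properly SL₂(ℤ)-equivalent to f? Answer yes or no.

D₁ = 73, D₂ = 73
river cycle of f (length 18): (-4, 3, 4), (4, 5, -3), (-3, 7, 2), (2, 5, -6), (-6, 7, 1), (1, 7, -6), (-6, 5, 2), (2, 7, -3), (-3, 5, 4), (4, 3, -4), … (8 more)
river cycle of g (length 18): (-3, 7, 2), (2, 5, -6), (-6, 7, 1), (1, 7, -6), (-6, 5, 2), (2, 7, -3), (-3, 5, 4), (4, 3, -4), (-4, 5, 3), (3, 7, -2), … (8 more)
cycles coincide ⇒ equivalent

yes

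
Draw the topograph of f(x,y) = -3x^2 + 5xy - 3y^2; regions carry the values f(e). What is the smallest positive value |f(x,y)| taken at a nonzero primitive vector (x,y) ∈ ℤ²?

translate: b→1 (≡-5 mod 6), so (3,-5,3)→(3,1,1)
flip: (3,1,1)→(1,-1,3)
translate: b→1 (≡-1 mod 2), so (1,-1,3)→(1,1,3)
reduced (well bottom): (1,1,3) with a≤c, −a<b≤a
well minimum |f| = |-1| = 1 (negative-definite)

1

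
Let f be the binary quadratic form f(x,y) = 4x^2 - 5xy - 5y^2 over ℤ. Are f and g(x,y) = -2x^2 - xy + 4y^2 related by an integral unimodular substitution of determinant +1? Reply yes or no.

D₁ = 105, D₂ = 33
discriminants differ ⇒ not SL₂(ℤ)-equivalent

no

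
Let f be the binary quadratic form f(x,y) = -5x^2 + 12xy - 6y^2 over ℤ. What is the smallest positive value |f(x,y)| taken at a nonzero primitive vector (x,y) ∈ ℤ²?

descent: ρ → (-6,0,1)
descent: ρ → (1,4,-2)  [lands on river]
river: ρ → (-2,4,1)
closes: descent 2, river 2
min |a| on river = 1

1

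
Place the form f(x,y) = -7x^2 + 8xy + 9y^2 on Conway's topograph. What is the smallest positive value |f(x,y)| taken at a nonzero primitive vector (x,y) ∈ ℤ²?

river: ρ → (9,10,-6)
river: ρ → (-6,14,5)
river: ρ → (5,16,-3)
river: ρ → (-3,14,10)
river: ρ → (10,6,-7)
river: ρ → (-7,8,9)
closes: descent 0, river 6
min |a| on river = 3

3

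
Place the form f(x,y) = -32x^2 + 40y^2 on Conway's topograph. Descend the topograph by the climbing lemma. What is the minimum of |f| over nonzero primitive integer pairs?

descent: ρ → (40,0,-32)
descent: ρ → (-32,64,8)  [lands on river]
river: ρ → (8,64,-32)
closes: descent 2, river 2
min |a| on river = 8

8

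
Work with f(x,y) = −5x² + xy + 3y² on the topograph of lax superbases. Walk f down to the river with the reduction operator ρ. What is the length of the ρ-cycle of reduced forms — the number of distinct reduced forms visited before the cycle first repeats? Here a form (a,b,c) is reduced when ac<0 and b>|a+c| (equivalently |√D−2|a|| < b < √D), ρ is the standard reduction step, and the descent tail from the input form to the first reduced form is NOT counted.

D = 61, ⌊√D⌋ = 7
descent: ρ → (3,5,-3)  [lands on river]
river: ρ → (-3,7,1)
river: ρ → (1,7,-3)
river: ρ → (-3,5,3)
river: ρ → (3,7,-1)
river: ρ → (-1,7,3)
ρ-cycle length = 6 (tail of 1 descent step not counted)

6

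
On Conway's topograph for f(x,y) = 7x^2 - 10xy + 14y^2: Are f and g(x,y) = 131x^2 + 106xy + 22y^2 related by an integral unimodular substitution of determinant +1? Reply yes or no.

D₁ = -292, D₂ = -292
f: translate: b→4 (≡-10 mod 14), so (7,-10,14)→(7,4,11)
f: reduced (well bottom): (7,4,11) with a≤c, −a<b≤a
g: flip: (131,106,22)→(22,-106,131)
g: translate: b→-18 (≡-106 mod 44), so (22,-106,131)→(22,-18,7)
g: flip: (22,-18,7)→(7,18,22)
g: translate: b→4 (≡18 mod 14), so (7,18,22)→(7,4,11)
g: reduced (well bottom): (7,4,11) with a≤c, −a<b≤a
reduced forms (7, 4, 11) vs (7, 4, 11) ⇒ equivalent

yes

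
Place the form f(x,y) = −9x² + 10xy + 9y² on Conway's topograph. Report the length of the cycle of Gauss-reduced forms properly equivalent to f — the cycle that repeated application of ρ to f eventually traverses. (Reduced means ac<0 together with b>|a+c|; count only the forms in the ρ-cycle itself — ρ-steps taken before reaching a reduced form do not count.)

D = 424, ⌊√D⌋ = 20
river: ρ → (9,8,-10)
river: ρ → (-10,12,7)
river: ρ → (7,16,-6)
river: ρ → (-6,20,1)
river: ρ → (1,20,-6)
river: ρ → (-6,16,7)
river: ρ → (7,12,-10)
river: ρ → (-10,8,9)
river: ρ → (9,10,-9)
river: ρ → (-9,8,10)
river: ρ → (10,12,-7)
river: ρ → (-7,16,6)
river: ρ → (6,20,-1)
river: ρ → (-1,20,6)
river: ρ → (6,16,-7)
river: ρ → (-7,12,10)
river: ρ → (10,8,-9)
river: ρ → (-9,10,9)
ρ-cycle length = 18 (tail of 0 descent steps not counted)

18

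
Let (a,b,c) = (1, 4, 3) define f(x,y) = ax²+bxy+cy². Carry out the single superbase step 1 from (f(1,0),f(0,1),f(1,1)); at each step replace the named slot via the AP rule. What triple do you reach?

start (1,3,8) = (f(1,0),f(0,1),f(1,1))
replace slot 1: 2·(3+8) − 1 = 21 → (21,3,8)

21,3,8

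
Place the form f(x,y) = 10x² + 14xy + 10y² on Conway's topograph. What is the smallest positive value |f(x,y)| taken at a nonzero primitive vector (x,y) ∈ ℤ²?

translate: b→-6 (≡14 mod 20), so (10,14,10)→(10,-6,6)
flip: (10,-6,6)→(6,6,10)
reduced (well bottom): (6,6,10) with a≤c, −a<b≤a
well minimum = a = 6

6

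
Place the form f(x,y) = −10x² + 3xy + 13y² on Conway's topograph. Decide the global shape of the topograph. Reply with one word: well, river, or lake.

D = b²−4ac = 3² − 4·(-10)·13 = 529
D = 23² is a perfect square ⇒ form factors over ℤ ⇒ lakes

lake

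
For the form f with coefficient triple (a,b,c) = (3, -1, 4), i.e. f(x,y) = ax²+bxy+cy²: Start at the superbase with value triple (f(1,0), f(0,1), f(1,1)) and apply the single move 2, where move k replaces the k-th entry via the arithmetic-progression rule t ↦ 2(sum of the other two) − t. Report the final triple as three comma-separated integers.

start (3,4,6) = (f(1,0),f(0,1),f(1,1))
replace slot 2: 2·(3+6) − 4 = 14 → (3,14,6)

3,14,6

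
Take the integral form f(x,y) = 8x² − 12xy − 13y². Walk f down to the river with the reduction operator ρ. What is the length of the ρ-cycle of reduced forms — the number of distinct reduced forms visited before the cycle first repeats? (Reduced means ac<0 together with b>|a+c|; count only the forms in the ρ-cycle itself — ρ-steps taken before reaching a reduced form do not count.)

D = 560, ⌊√D⌋ = 23
descent: ρ → (-13,12,8)  [lands on river]
river: ρ → (8,20,-5)
river: ρ → (-5,20,8)
river: ρ → (8,12,-13)
river: ρ → (-13,14,7)
river: ρ → (7,14,-13)
ρ-cycle length = 6 (tail of 1 descent step not counted)

6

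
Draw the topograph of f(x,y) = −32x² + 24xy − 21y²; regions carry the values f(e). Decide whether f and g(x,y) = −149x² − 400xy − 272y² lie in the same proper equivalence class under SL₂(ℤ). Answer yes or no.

D₁ = -2112, D₂ = -2112
f is negative-definite; reduce −f:
−f: flip: (32,-24,21)→(21,24,32)
−f: translate: b→-18 (≡24 mod 42), so (21,24,32)→(21,-18,29)
−f: reduced (well bottom): (21,-18,29) with a≤c, −a<b≤a
flip sign back: reduced form of f is (-21,18,-29)
g is negative-definite; reduce −g:
−g: translate: b→102 (≡400 mod 298), so (149,400,272)→(149,102,21)
−g: flip: (149,102,21)→(21,-102,149)
−g: translate: b→-18 (≡-102 mod 42), so (21,-102,149)→(21,-18,29)
−g: reduced (well bottom): (21,-18,29) with a≤c, −a<b≤a
flip sign back: reduced form of g is (-21,18,-29)
reduced forms (-21, 18, -29) vs (-21, 18, -29) ⇒ equivalent

yes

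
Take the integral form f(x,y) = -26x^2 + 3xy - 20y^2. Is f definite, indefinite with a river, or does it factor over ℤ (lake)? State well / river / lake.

D = b²−4ac = 3² − 4·(-26)·(-20) = -2071
D < 0 ⇒ definite ⇒ every region one sign ⇒ single well

well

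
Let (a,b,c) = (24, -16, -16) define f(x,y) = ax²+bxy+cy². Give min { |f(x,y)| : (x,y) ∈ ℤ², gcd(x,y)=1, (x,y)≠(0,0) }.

descent: ρ → (-16,16,24)  [lands on river]
river: ρ → (24,32,-8)
river: ρ → (-8,32,24)
river: ρ → (24,16,-16)
closes: descent 1, river 4
min |a| on river = 8

8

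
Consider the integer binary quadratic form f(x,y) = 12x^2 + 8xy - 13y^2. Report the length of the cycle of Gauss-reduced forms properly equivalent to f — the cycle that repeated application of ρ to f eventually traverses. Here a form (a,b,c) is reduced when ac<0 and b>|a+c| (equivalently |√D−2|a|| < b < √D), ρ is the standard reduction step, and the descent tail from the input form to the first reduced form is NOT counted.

D = 688, ⌊√D⌋ = 26
river: ρ → (-13,18,7)
river: ρ → (7,24,-4)
river: ρ → (-4,24,7)
river: ρ → (7,18,-13)
river: ρ → (-13,8,12)
river: ρ → (12,16,-9)
river: ρ → (-9,20,8)
river: ρ → (8,12,-17)
river: ρ → (-17,22,3)
river: ρ → (3,26,-1)
river: ρ → (-1,26,3)
river: ρ → (3,22,-17)
river: ρ → (-17,12,8)
river: ρ → (8,20,-9)
river: ρ → (-9,16,12)
river: ρ → (12,8,-13)
ρ-cycle length = 16 (tail of 0 descent steps not counted)

16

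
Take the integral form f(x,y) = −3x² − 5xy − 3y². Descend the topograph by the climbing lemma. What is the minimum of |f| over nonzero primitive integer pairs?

translate: b→-1 (≡5 mod 6), so (3,5,3)→(3,-1,1)
flip: (3,-1,1)→(1,1,3)
reduced (well bottom): (1,1,3) with a≤c, −a<b≤a
well minimum |f| = |-1| = 1 (negative-definite)

1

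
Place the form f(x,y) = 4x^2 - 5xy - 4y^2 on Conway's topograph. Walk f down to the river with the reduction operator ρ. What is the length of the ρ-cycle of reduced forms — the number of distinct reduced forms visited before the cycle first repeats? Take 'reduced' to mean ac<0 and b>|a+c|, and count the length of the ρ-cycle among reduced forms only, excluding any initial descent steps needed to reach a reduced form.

D = 89, ⌊√D⌋ = 9
descent: ρ → (-4,5,4)  [lands on river]
river: ρ → (4,3,-5)
river: ρ → (-5,7,2)
river: ρ → (2,9,-1)
river: ρ → (-1,9,2)
river: ρ → (2,7,-5)
river: ρ → (-5,3,4)
river: ρ → (4,5,-4)
river: ρ → (-4,3,5)
river: ρ → (5,7,-2)
river: ρ → (-2,9,1)
river: ρ → (1,9,-2)
river: ρ → (-2,7,5)
river: ρ → (5,3,-4)
ρ-cycle length = 14 (tail of 1 descent step not counted)

14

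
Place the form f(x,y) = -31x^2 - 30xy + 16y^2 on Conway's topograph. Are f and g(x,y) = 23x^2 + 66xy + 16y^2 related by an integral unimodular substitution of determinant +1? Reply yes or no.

D₁ = 2884, D₂ = 2884
river cycle of f (length 40): (16, 30, -31), (-31, 32, 15), (15, 28, -35), (-35, 42, 8), (8, 38, -45), (-45, 52, 1), (1, 52, -45), (-45, 38, 8), (8, 42, -35), (-35, 28, 15), … (30 more)
river cycle of g (length 40): (16, 30, -31), (-31, 32, 15), (15, 28, -35), (-35, 42, 8), (8, 38, -45), (-45, 52, 1), (1, 52, -45), (-45, 38, 8), (8, 42, -35), (-35, 28, 15), … (30 more)
cycles coincide ⇒ equivalent

yes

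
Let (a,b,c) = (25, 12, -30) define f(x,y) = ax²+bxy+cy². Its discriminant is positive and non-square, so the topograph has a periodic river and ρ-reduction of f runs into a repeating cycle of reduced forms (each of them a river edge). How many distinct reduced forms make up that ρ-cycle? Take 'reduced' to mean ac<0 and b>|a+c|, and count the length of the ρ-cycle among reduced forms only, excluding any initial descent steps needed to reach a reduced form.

D = 3144, ⌊√D⌋ = 56
river: ρ → (-30,48,7)
river: ρ → (7,50,-23)
river: ρ → (-23,42,15)
river: ρ → (15,48,-14)
river: ρ → (-14,36,33)
river: ρ → (33,30,-17)
river: ρ → (-17,38,25)
river: ρ → (25,12,-30)
ρ-cycle length = 8 (tail of 0 descent steps not counted)

8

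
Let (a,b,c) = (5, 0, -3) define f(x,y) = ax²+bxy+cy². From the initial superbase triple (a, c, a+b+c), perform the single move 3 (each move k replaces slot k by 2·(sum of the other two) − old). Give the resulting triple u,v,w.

start (5,-3,2) = (f(1,0),f(0,1),f(1,1))
replace slot 3: 2·(5+(-3)) − 2 = 2 → (5,-3,2)

5,-3,2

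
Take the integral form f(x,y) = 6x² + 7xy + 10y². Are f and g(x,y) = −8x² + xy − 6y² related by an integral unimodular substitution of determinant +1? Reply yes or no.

D₁ = -191, D₂ = -191
f: translate: b→-5 (≡7 mod 12), so (6,7,10)→(6,-5,9)
f: reduced (well bottom): (6,-5,9) with a≤c, −a<b≤a
g is negative-definite; reduce −g:
−g: flip: (8,-1,6)→(6,1,8)
−g: reduced (well bottom): (6,1,8) with a≤c, −a<b≤a
flip sign back: reduced form of g is (-6,-1,-8)
reduced forms (6, -5, 9) vs (-6, -1, -8) ⇒ inequivalent

no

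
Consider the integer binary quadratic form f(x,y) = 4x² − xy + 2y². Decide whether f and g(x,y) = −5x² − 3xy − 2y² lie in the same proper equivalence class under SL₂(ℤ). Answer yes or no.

D₁ = -31, D₂ = -31
f: flip: (4,-1,2)→(2,1,4)
f: reduced (well bottom): (2,1,4) with a≤c, −a<b≤a
g is negative-definite; reduce −g:
−g: flip: (5,3,2)→(2,-3,5)
−g: translate: b→1 (≡-3 mod 4), so (2,-3,5)→(2,1,4)
−g: reduced (well bottom): (2,1,4) with a≤c, −a<b≤a
flip sign back: reduced form of g is (-2,-1,-4)
reduced forms (2, 1, 4) vs (-2, -1, -4) ⇒ inequivalent

no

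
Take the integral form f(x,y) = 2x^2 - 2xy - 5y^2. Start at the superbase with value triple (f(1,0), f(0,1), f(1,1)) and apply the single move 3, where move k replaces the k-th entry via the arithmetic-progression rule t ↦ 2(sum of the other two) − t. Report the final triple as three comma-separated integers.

start (2,-5,-5) = (f(1,0),f(0,1),f(1,1))
replace slot 3: 2·(2+(-5)) − (-5) = -1 → (2,-5,-1)

2,-5,-1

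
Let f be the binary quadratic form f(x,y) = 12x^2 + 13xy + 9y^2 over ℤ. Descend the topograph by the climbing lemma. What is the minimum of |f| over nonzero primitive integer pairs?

translate: b→-11 (≡13 mod 24), so (12,13,9)→(12,-11,8)
flip: (12,-11,8)→(8,11,12)
translate: b→-5 (≡11 mod 16), so (8,11,12)→(8,-5,9)
reduced (well bottom): (8,-5,9) with a≤c, −a<b≤a
well minimum = a = 8

8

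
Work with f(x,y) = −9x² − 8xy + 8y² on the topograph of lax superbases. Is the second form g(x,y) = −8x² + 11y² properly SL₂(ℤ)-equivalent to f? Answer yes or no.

D₁ = 352, D₂ = 352
river cycle of f (length 6): (8, 8, -9), (-9, 10, 7), (7, 18, -1), (-1, 18, 7), (7, 10, -9), (-9, 8, 8)
river cycle of g (length 6): (-8, 16, 3), (3, 14, -13), (-13, 12, 4), (4, 12, -13), (-13, 14, 3), (3, 16, -8)
cycles differ ⇒ inequivalent

no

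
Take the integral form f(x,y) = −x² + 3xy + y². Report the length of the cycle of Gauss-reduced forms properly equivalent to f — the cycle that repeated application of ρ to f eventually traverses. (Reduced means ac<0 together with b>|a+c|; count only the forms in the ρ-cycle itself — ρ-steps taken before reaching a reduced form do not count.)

D = 13, ⌊√D⌋ = 3
river: ρ → (1,3,-1)
river: ρ → (-1,3,1)
ρ-cycle length = 2 (tail of 0 descent steps not counted)

2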